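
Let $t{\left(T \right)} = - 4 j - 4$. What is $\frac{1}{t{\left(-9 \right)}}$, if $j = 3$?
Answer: $- \frac{1}{16} \approx -0.0625$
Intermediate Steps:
$t{\left(T \right)} = -16$ ($t{\left(T \right)} = \left(-4\right) 3 - 4 = -12 - 4 = -16$)
$\frac{1}{t{\left(-9 \right)}} = \frac{1}{-16} = - \frac{1}{16}$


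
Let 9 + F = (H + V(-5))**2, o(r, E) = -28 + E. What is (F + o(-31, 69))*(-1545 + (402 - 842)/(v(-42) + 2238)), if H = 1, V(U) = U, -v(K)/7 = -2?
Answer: -41757360/563 ≈ -74169.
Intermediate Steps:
v(K) = 14 (v(K) = -7*(-2) = 14)
F = 7 (F = -9 + (1 - 5)**2 = -9 + (-4)**2 = -9 + 16 = 7)
(F + o(-31, 69))*(-1545 + (402 - 842)/(v(-42) + 2238)) = (7 + (-28 + 69))*(-1545 + (402 - 842)/(14 + 2238)) = (7 + 41)*(-1545 - 440/2252) = 48*(-1545 - 440*1/2252) = 48*(-1545 - 110/563) = 48*(-869945/563) = -41757360/563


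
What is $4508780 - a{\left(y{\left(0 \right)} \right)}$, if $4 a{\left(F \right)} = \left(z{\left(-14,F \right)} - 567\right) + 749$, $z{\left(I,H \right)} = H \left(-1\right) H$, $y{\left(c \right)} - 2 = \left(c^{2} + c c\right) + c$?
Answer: $\frac{9017471}{2} \approx 4.5087 \cdot 10^{6}$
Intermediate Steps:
$y{\left(c \right)} = 2 + c + 2 c^{2}$ ($y{\left(c \right)} = 2 + \left(\left(c^{2} + c c\right) + c\right) = 2 + \left(\left(c^{2} + c^{2}\right) + c\right) = 2 + \left(2 c^{2} + c\right) = 2 + \left(c + 2 c^{2}\right) = 2 + c + 2 c^{2}$)
$z{\left(I,H \right)} = - H^{2}$ ($z{\left(I,H \right)} = - H H = - H^{2}$)
$a{\left(F \right)} = \frac{91}{2} - \frac{F^{2}}{4}$ ($a{\left(F \right)} = \frac{\left(- F^{2} - 567\right) + 749}{4} = \frac{\left(-567 - F^{2}\right) + 749}{4} = \frac{182 - F^{2}}{4} = \frac{91}{2} - \frac{F^{2}}{4}$)
$4508780 - a{\left(y{\left(0 \right)} \right)} = 4508780 - \left(\frac{91}{2} - \frac{\left(2 + 0 + 2 \cdot 0^{2}\right)^{2}}{4}\right) = 4508780 - \left(\frac{91}{2} - \frac{\left(2 + 0 + 2 \cdot 0\right)^{2}}{4}\right) = 4508780 - \left(\frac{91}{2} - \frac{\left(2 + 0 + 0\right)^{2}}{4}\right) = 4508780 - \left(\frac{91}{2} - \frac{2^{2}}{4}\right) = 4508780 - \left(\frac{91}{2} - 1\right) = 4508780 - \frac{89}{2} = \frac{9017471}{2}$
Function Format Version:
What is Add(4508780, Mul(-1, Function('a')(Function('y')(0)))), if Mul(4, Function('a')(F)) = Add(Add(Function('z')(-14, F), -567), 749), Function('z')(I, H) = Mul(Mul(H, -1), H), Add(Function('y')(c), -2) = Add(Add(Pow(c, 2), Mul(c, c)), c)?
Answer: Rational(9017471, 2) ≈ 4.5087e+6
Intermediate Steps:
Function('y')(c) = Add(2, c, Mul(2, Pow(c, 2))) (Function('y')(c) = Add(2, Add(Add(Pow(c, 2), Mul(c, c)), c)) = Add(2, Add(Add(Pow(c, 2), Pow(c, 2)), c)) = Add(2, Add(Mul(2, Pow(c, 2)), c)) = Add(2, Add(c, Mul(2, Pow(c, 2)))) = Add(2, c, Mul(2, Pow(c, 2))))
Function('z')(I, H) = Mul(-1, Pow(H, 2)) (Function('z')(I, H) = Mul(Mul(-1, H), H) = Mul(-1, Pow(H, 2)))
Function('a')(F) = Add(Rational(91, 2), Mul(Rational(-1, 4), Pow(F, 2))) (Function('a')(F) = Mul(Rational(1, 4), Add(Add(Mul(-1, Pow(F, 2)), -567), 749)) = Mul(Rational(1, 4), Add(Add(-567, Mul(-1, Pow(F, 2))), 749)) = Mul(Rational(1, 4), Add(182, Mul(-1, Pow(F, 2)))) = Add(Rational(91, 2), Mul(Rational(-1, 4), Pow(F, 2))))
Add(4508780, Mul(-1, Function('a')(Function('y')(0)))) = Add(4508780, Mul(-1, Add(Rational(91, 2), Mul(Rational(-1, 4), Pow(Add(2, 0, Mul(2, Pow(0, 2))), 2))))) = Add(4508780, Mul(-1, Add(Rational(91, 2), Mul(Rational(-1, 4), Pow(Add(2, 0, Mul(2, 0)), 2))))) = Add(4508780, Mul(-1, Add(Rational(91, 2), Mul(Rational(-1, 4), Pow(Add(2, 0, 0), 2))))) = Add(4508780, Mul(-1, Add(Rational(91, 2), Mul(Rational(-1, 4), Pow(2, 2))))) = Add(4508780, Mul(-1, Add(Rational(91, 2), Mul(Rational(-1, 4), 4)))) = Add(4508780, Mul(-1, Add(Rational(91, 2), -1))) = Add(4508780, Mul(-1, Rational(89, 2))) = Add(4508780, Rational(-89, 2)) = Rational(9017471, 2)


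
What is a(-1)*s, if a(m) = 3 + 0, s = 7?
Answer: 21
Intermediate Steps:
a(m) = 3
a(-1)*s = 3*7 = 21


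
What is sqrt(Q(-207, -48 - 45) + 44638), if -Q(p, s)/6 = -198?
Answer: sqrt(45826) ≈ 214.07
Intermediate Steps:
Q(p, s) = 1188 (Q(p, s) = -6*(-198) = 1188)
sqrt(Q(-207, -48 - 45) + 44638) = sqrt(1188 + 44638) = sqrt(45826)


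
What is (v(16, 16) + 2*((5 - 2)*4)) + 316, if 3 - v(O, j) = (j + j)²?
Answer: -681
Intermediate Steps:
v(O, j) = 3 - 4*j² (v(O, j) = 3 - (j + j)² = 3 - (2*j)² = 3 - 4*j²)
(v(16, 16) + 2*((5 - 2)*4)) + 316 = ((3 - 4*16²) + 2*((5 - 2)*4)) + 316 = ((3 - 4*256) + 2*(3*4)) + 316 = ((3 - 1024) + 2*12) + 316 = (-1021 + 24) + 316 = -997 + 316 = -681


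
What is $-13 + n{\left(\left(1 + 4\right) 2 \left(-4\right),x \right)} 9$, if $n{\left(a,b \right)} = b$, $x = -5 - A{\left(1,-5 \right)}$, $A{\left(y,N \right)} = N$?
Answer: $-13$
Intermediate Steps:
$x = 0$ ($x = -5 - -5 = -5 + 5 = 0$)
$-13 + n{\left(\left(1 + 4\right) 2 \left(-4\right),x \right)} 9 = -13 + 0 \cdot 9 = -13 + 0 = -13$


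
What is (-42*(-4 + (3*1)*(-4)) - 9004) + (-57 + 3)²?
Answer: -5416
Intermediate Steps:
(-42*(-4 + (3*1)*(-4)) - 9004) + (-57 + 3)² = (-42*(-4 + 3*(-4)) - 9004) + (-54)² = (-42*(-4 - 12) - 9004) + 2916 = (-42*(-16) - 9004) + 2916 = (672 - 9004) + 2916 = -8332 + 2916 = -5416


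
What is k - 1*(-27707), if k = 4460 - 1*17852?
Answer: 14315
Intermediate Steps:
k = -13392 (k = 4460 - 17852 = -13392)
k - 1*(-27707) = -13392 - 1*(-27707) = -13392 + 27707 = 14315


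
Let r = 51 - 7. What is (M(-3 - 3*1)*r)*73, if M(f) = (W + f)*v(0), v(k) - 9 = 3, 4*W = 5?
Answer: -183084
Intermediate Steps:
W = 5/4 (W = (¼)*5 = 5/4 ≈ 1.2500)
r = 44
v(k) = 12 (v(k) = 9 + 3 = 12)
M(f) = 15 + 12*f (M(f) = (5/4 + f)*12 = 15 + 12*f)
(M(-3 - 3*1)*r)*73 = ((15 + 12*(-3 - 3*1))*44)*73 = ((15 + 12*(-3 - 3))*44)*73 = ((15 + 12*(-6))*44)*73 = ((15 - 72)*44)*73 = -57*44*73 = -2508*73 = -183084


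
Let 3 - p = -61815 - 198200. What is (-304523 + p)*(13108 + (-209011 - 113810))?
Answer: 13783777065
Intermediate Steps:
p = 260018 (p = 3 - (-61815 - 198200) = 3 - 1*(-260015) = 3 + 260015 = 260018)
(-304523 + p)*(13108 + (-209011 - 113810)) = (-304523 + 260018)*(13108 + (-209011 - 113810)) = -44505*(13108 - 322821) = -44505*(-309713) = 13783777065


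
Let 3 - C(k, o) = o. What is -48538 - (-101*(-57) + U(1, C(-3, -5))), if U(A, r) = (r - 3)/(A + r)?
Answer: -488660/9 ≈ -54296.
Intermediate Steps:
C(k, o) = 3 - o
U(A, r) = (-3 + r)/(A + r)
-48538 - (-101*(-57) + U(1, C(-3, -5))) = -48538 - (-101*(-57) + (-3 + (3 - 1*(-5)))/(1 + (3 - 1*(-5)))) = -48538 - (5757 + (-3 + (3 + 5))/(1 + (3 + 5))) = -48538 - (5757 + (-3 + 8)/(1 + 8)) = -48538 - (5757 + 5/9) = -48538 - 1*51818/9 = -48538 - 51818/9 = -488660/9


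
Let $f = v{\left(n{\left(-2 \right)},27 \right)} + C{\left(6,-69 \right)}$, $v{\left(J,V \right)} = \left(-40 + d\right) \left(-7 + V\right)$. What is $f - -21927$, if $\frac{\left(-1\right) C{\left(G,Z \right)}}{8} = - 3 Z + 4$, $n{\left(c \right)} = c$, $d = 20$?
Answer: $19839$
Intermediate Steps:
$C{\left(G,Z \right)} = -32 + 24 Z$ ($C{\left(G,Z \right)} = - 8 \left(- 3 Z + 4\right) = - 8 \left(4 - 3 Z\right) = -32 + 24 Z$)
$v{\left(J,V \right)} = 140 - 20 V$ ($v{\left(J,V \right)} = \left(-40 + 20\right) \left(-7 + V\right) = - 20 \left(-7 + V\right) = 140 - 20 V$)
$f = -2088$ ($f = \left(140 - 540\right) + \left(-32 + 24 \left(-69\right)\right) = \left(140 - 540\right) - 1688 = -400 - 1688 = -2088$)
$f - -21927 = -2088 - -21927 = -2088 + 21927 = 19839$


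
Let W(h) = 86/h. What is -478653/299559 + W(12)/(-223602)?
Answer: -214059829891/133963983036 ≈ -1.5979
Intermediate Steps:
-478653/299559 + W(12)/(-223602) = -478653/299559 + (86/12)/(-223602) = -478653*1/299559 + (86*(1/12))*(-1/223602) = -159551/99853 + (43/6)*(-1/223602) = -159551/99853 - 43/1341612 = -214059829891/133963983036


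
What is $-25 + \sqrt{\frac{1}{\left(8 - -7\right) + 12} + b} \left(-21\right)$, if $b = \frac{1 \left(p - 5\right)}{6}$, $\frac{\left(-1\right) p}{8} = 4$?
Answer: $-25 - \frac{7 i \sqrt{1986}}{6} \approx -25.0 - 51.992 i$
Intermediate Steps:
$p = -32$ ($p = \left(-8\right) 4 = -32$)
$b = - \frac{37}{6}$ ($b = \frac{1 \left(-32 - 5\right)}{6} = 1 \left(-37\right) \frac{1}{6} = \left(-37\right) \frac{1}{6} = - \frac{37}{6} \approx -6.1667$)
$-25 + \sqrt{\frac{1}{\left(8 - -7\right) + 12} + b} \left(-21\right) = -25 + \sqrt{\frac{1}{\left(8 - -7\right) + 12} - \frac{37}{6}} \left(-21\right) = -25 + \sqrt{\frac{1}{\left(8 + 7\right) + 12} - \frac{37}{6}} \left(-21\right) = -25 + \sqrt{\frac{1}{15 + 12} - \frac{37}{6}} \left(-21\right) = -25 + \sqrt{\frac{1}{27} - \frac{37}{6}} \left(-21\right) = -25 + \sqrt{- \frac{331}{54}} \left(-21\right) = -25 + \frac{i \sqrt{1986}}{18} \left(-21\right) = -25 - \frac{7 i \sqrt{1986}}{6}$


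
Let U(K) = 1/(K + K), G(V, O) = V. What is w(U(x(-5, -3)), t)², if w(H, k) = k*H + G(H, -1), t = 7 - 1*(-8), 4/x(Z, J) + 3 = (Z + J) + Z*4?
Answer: 3844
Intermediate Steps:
x(Z, J) = 4/(-3 + J + 5*Z) (x(Z, J) = 4/(-3 + ((Z + J) + Z*4)) = 4/(-3 + ((J + Z) + 4*Z)) = 4/(-3 + (J + 5*Z)) = 4/(-3 + J + 5*Z))
U(K) = 1/(2*K)
t = 15 (t = 7 + 8 = 15)
w(H, k) = H + H*k (w(H, k) = k*H + H = H*k + H = H + H*k)
w(U(x(-5, -3)), t)² = ((1/(2*((4/(-3 - 3 + 5*(-5))))))*(1 + 15))² = ((1/(2*((4/(-3 - 3 - 25)))))*16)² = ((1/(2*((4/(-31)))))*16)² = ((1/(2*((4*(-1/31)))))*16)² = ((1/(2*(-4/31)))*16)² = (((½)*(-31/4))*16)² = (-31/8*16)² = (-62)² = 3844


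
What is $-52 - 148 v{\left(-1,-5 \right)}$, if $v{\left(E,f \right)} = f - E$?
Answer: $540$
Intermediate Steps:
$-52 - 148 v{\left(-1,-5 \right)} = -52 - 148 \left(-5 - -1\right) = -52 - 148 \left(-5 + 1\right) = -52 - -592 = -52 + 592 = 540$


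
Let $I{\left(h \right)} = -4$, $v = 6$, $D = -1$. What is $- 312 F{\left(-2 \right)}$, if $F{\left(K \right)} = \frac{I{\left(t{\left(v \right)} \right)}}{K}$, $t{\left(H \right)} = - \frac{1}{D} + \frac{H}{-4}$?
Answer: $-624$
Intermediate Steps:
$t{\left(H \right)} = 1 - \frac{H}{4}$ ($t{\left(H \right)} = - \frac{1}{-1} + \frac{H}{-4} = \left(-1\right) \left(-1\right) + H \left(- \frac{1}{4}\right) = 1 - \frac{H}{4}$)
$F{\left(K \right)} = - \frac{4}{K}$
$- 312 F{\left(-2 \right)} = - 312 \left(- \frac{4}{-2}\right) = - 312 \left(\left(-4\right) \left(- \frac{1}{2}\right)\right) = \left(-312\right) 2 = -624$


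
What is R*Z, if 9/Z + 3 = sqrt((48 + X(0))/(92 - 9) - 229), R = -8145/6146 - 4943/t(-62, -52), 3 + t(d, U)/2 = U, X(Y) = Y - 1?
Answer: -66338388*sqrt(83)/(507045*sqrt(83) - 676060*I*sqrt(1185)) ≈ -4.9593 - 24.985*I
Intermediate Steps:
X(Y) = -1 + Y
t(d, U) = -6 + 2*U
R = 7370932/169015 (R = -8145/6146 - 4943/(-6 + 2*(-52)) = -8145*1/6146 - 4943/(-6 - 104) = -8145/6146 - 4943/(-110) = -8145/6146 - 4943*(-1/110) = -8145/6146 + 4943/110 = 7370932/169015 ≈ 43.611)
Z = 9/(-3 + 4*I*sqrt(98355)/83) (Z = 9/(-3 + sqrt((48 + (-1 + 0))/(92 - 9) - 229)) = 9/(-3 + sqrt((48 - 1)/83 - 229)) = 9/(-3 + sqrt(47*(1/83) - 229)) = 9/(-3 + sqrt(47/83 - 229)) = 9/(-3 + sqrt(-18960/83)) = 9/(-3 + 4*I*sqrt(98355)/83) ≈ -0.11372 - 0.5729*I)
R*Z = 7370932*(-9*sqrt(83)/(3*sqrt(83) - 4*I*sqrt(1185)))/169015 = -66338388*sqrt(83)/(169015*(3*sqrt(83) - 4*I*sqrt(1185)))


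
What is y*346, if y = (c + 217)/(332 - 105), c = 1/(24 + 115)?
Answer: 10436744/31553 ≈ 330.77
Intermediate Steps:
c = 1/139 ≈ 0.0071942
y = 30164/31553 (y = (1/139 + 217)/(332 - 105) = (30164/139)/227 = (30164/139)*(1/227) = 30164/31553 ≈ 0.95598)
y*346 = (30164/31553)*346 = 10436744/31553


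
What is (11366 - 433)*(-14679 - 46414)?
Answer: -667929769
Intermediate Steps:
(11366 - 433)*(-14679 - 46414) = 10933*(-61093) = -667929769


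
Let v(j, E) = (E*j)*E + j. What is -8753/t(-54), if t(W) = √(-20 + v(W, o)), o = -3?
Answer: 8753*I*√35/140 ≈ 369.88*I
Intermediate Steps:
v(j, E) = j + j*E² (v(j, E) = j*E² + j = j + j*E²)
t(W) = √(-20 + 10*W) (t(W) = √(-20 + W*(1 + (-3)²)) = √(-20 + W*(1 + 9)) = √(-20 + W*10) = √(-20 + 10*W))
-8753/t(-54) = -8753/√(-20 + 10*(-54)) = -8753/√(-20 - 540) = -8753*(-I*√35/140) = -(-8753)*I*√35/140 = 8753*I*√35/140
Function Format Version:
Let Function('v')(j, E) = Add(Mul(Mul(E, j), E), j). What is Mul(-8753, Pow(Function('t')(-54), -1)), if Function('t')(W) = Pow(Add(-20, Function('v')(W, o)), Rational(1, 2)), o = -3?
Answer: Mul(Rational(8753, 140), I, Pow(35, Rational(1, 2))) ≈ Mul(369.88, I)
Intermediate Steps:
Function('v')(j, E) = Add(j, Mul(j, Pow(E, 2))) (Function('v')(j, E) = Add(Mul(j, Pow(E, 2)), j) = Add(j, Mul(j, Pow(E, 2))))
Function('t')(W) = Pow(Add(-20, Mul(10, W)), Rational(1, 2)) (Function('t')(W) = Pow(Add(-20, Mul(W, Add(1, Pow(-3, 2)))), Rational(1, 2)) = Pow(Add(-20, Mul(W, Add(1, 9))), Rational(1, 2)) = Pow(Add(-20, Mul(W, 10)), Rational(1, 2)) = Pow(Add(-20, Mul(10, W)), Rational(1, 2)))
Mul(-8753, Pow(Function('t')(-54), -1)) = Mul(-8753, Pow(Pow(Add(-20, Mul(10, -54)), Rational(1, 2)), -1)) = Mul(-8753, Pow(Pow(Add(-20, -540), Rational(1, 2)), -1)) = Mul(-8753, Pow(Pow(-560, Rational(1, 2)), -1)) = Mul(-8753, Pow(Mul(4, I, Pow(35, Rational(1, 2))), -1)) = Mul(-8753, Mul(Rational(-1, 140), I, Pow(35, Rational(1, 2)))) = Mul(Rational(8753, 140), I, Pow(35, Rational(1, 2)))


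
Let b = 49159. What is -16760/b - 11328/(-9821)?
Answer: 392273192/482790539 ≈ 0.81251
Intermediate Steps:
-16760/b - 11328/(-9821) = -16760/49159 - 11328/(-9821) = -16760*1/49159 - 11328*(-1/9821) = -16760/49159 + 11328/9821 = 392273192/482790539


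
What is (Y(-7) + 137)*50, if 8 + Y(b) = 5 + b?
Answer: 6350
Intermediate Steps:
Y(b) = -3 + b (Y(b) = -8 + (5 + b) = -3 + b)
(Y(-7) + 137)*50 = ((-3 - 7) + 137)*50 = (-10 + 137)*50 = 127*50 = 6350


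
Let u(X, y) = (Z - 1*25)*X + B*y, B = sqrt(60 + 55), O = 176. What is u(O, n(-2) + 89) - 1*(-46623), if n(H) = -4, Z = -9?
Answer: 40639 + 85*sqrt(115) ≈ 41551.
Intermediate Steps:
B = sqrt(115) ≈ 10.724
u(X, y) = -34*X + y*sqrt(115) (u(X, y) = (-9 - 1*25)*X + sqrt(115)*y = (-9 - 25)*X + y*sqrt(115) = -34*X + y*sqrt(115))
u(O, n(-2) + 89) - 1*(-46623) = (-34*176 + (-4 + 89)*sqrt(115)) - 1*(-46623) = (-5984 + 85*sqrt(115)) + 46623 = 40639 + 85*sqrt(115)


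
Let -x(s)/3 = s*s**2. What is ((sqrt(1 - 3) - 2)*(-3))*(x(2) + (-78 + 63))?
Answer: -234 + 117*I*sqrt(2) ≈ -234.0 + 165.46*I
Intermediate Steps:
x(s) = -3*s**3 (x(s) = -3*s*s**2 = -3*s**3)
((sqrt(1 - 3) - 2)*(-3))*(x(2) + (-78 + 63)) = ((sqrt(1 - 3) - 2)*(-3))*(-3*2**3 + (-78 + 63)) = ((sqrt(-2) - 2)*(-3))*(-3*8 - 15) = ((I*sqrt(2) - 2)*(-3))*(-24 - 15) = ((-2 + I*sqrt(2))*(-3))*(-39) = (6 - 3*I*sqrt(2))*(-39) = -234 + 117*I*sqrt(2)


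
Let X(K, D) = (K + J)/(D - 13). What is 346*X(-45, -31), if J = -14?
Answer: 10207/22 ≈ 463.95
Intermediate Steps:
X(K, D) = (-14 + K)/(-13 + D) (X(K, D) = (K - 14)/(D - 13) = (-14 + K)/(-13 + D))
346*X(-45, -31) = 346*((-14 - 45)/(-13 - 31)) = 346*(-59/(-44)) = 346*(-1/44*(-59)) = 346*(59/44) = 10207/22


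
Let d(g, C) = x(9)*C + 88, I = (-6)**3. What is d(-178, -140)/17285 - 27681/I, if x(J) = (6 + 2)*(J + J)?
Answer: 158043511/1244520 ≈ 126.99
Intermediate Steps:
x(J) = 16*J (x(J) = 8*(2*J) = 16*J)
I = -216
d(g, C) = 88 + 144*C (d(g, C) = (16*9)*C + 88 = 144*C + 88 = 88 + 144*C)
d(-178, -140)/17285 - 27681/I = (88 + 144*(-140))/17285 - 27681/(-216) = (88 - 20160)*(1/17285) - 27681*(-1/216) = -20072*1/17285 + 9227/72 = -20072/17285 + 9227/72 = 158043511/1244520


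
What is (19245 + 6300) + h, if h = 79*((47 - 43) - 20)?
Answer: 24281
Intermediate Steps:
h = -1264 (h = 79*(4 - 20) = 79*(-16) = -1264)
(19245 + 6300) + h = (19245 + 6300) - 1264 = 25545 - 1264 = 24281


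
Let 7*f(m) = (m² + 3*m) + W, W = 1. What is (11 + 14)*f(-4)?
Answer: 125/7 ≈ 17.857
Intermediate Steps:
f(m) = ⅐ + m²/7 + 3*m/7 (f(m) = ((m² + 3*m) + 1)/7 = (1 + m² + 3*m)/7 = ⅐ + m²/7 + 3*m/7)
(11 + 14)*f(-4) = (11 + 14)*(⅐ + (⅐)*(-4)² + (3/7)*(-4)) = 25*(⅐ + (⅐)*16 - 12/7) = 25*(⅐ + 16/7 - 12/7) = 25*(5/7) = 125/7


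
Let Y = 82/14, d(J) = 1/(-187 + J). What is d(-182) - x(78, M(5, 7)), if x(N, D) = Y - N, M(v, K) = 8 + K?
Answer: 186338/2583 ≈ 72.140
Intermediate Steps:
Y = 41/7 (Y = 82*(1/14) = 41/7 ≈ 5.8571)
x(N, D) = 41/7 - N
d(-182) - x(78, M(5, 7)) = 1/(-187 - 182) - (41/7 - 1*78) = 1/(-369) - (41/7 - 78) = -1/369 - 1*(-505/7) = -1/369 + 505/7 = 186338/2583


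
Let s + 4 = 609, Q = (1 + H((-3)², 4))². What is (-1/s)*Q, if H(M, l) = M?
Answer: -20/121 ≈ -0.16529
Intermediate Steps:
Q = 100 (Q = (1 + (-3)²)² = (1 + 9)² = 10² = 100)
s = 605 (s = -4 + 609 = 605)
(-1/s)*Q = -1/605*100 = -20/121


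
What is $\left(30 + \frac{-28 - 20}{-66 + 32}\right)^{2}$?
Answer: $\frac{285156}{289} \approx 986.7$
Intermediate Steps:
$\left(30 + \frac{-28 - 20}{-66 + 32}\right)^{2} = \left(30 + \frac{-28 - 20}{-34}\right)^{2} = \left(30 - - \frac{24}{17}\right)^{2} = \left(30 + \frac{24}{17}\right)^{2} = \left(\frac{534}{17}\right)^{2} = \frac{285156}{289}$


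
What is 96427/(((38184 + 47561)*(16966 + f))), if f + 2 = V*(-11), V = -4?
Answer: 96427/1458350960 ≈ 6.6121e-5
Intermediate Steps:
f = 42 (f = -2 - 4*(-11) = -2 + 44 = 42)
96427/(((38184 + 47561)*(16966 + f))) = 96427/(((38184 + 47561)*(16966 + 42))) = 96427/((85745*17008)) = 96427/1458350960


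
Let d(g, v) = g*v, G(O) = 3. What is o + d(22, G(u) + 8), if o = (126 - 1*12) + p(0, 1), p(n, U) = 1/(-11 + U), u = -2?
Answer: 3559/10 ≈ 355.90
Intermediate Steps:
o = 1139/10 (o = (126 - 1*12) + 1/(-11 + 1) = (126 - 12) + 1/(-10) = 114 - 1/10 = 1139/10 ≈ 113.90)
o + d(22, G(u) + 8) = 1139/10 + 22*(3 + 8) = 1139/10 + 22*11 = 1139/10 + 242 = 3559/10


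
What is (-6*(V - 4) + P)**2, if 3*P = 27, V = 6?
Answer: 9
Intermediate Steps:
P = 9 (P = (1/3)*27 = 9)
(-6*(V - 4) + P)**2 = (-6*(6 - 4) + 9)**2 = (-6*2 + 9)**2 = (-12 + 9)**2 = (-3)**2 = 9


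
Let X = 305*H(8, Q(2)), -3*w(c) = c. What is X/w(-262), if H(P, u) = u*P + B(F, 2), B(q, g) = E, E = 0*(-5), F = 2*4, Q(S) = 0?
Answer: 0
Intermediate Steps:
w(c) = -c/3
F = 8
E = 0
B(q, g) = 0
H(P, u) = P*u (H(P, u) = u*P + 0 = P*u + 0 = P*u)
X = 0 (X = 305*(8*0) = 305*0 = 0)
X/w(-262) = 0/((-⅓*(-262))) = 0/(262/3) = 0*(3/262) = 0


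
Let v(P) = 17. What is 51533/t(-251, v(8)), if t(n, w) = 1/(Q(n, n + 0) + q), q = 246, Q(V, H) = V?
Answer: -257665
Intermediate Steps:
t(n, w) = 1/(246 + n) (t(n, w) = 1/(n + 246) = 1/(246 + n))
51533/t(-251, v(8)) = 51533/(1/(246 - 251)) = 51533/(1/(-5)) = 51533/(-⅕) = 51533*(-5) = -257665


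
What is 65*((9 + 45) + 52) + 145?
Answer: 7035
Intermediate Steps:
65*((9 + 45) + 52) + 145 = 65*(54 + 52) + 145 = 65*106 + 145 = 6890 + 145 = 7035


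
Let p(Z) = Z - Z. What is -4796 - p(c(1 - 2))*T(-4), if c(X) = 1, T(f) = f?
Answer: -4796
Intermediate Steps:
p(Z) = 0
-4796 - p(c(1 - 2))*T(-4) = -4796 - 0*(-4) = -4796 - 1*0 = -4796 + 0 = -4796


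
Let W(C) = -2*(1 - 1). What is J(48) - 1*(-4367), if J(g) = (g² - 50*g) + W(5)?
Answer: 4271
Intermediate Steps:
W(C) = 0 (W(C) = -2*0 = 0)
J(g) = g² - 50*g (J(g) = (g² - 50*g) + 0 = g² - 50*g)
J(48) - 1*(-4367) = 48*(-50 + 48) - 1*(-4367) = 48*(-2) + 4367 = -96 + 4367 = 4271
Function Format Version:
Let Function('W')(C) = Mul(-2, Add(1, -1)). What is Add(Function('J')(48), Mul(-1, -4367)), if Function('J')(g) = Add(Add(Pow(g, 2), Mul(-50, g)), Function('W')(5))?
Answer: 4271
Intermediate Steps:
Function('W')(C) = 0 (Function('W')(C) = Mul(-2, 0) = 0)
Function('J')(g) = Add(Pow(g, 2), Mul(-50, g)) (Function('J')(g) = Add(Add(Pow(g, 2), Mul(-50, g)), 0) = Add(Pow(g, 2), Mul(-50, g)))
Add(Function('J')(48), Mul(-1, -4367)) = Add(Mul(48, Add(-50, 48)), Mul(-1, -4367)) = Add(Mul(48, -2), 4367) = Add(-96, 4367) = 4271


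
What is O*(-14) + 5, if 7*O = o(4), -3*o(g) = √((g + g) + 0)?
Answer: 5 + 4*√2/3 ≈ 6.8856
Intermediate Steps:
o(g) = -√2*√g/3 (o(g) = -√((g + g) + 0)/3 = -√(2*g + 0)/3 = -√2*√g/3)
O = -2*√2/21 (O = (-√2*√4/3)/7 = (-⅓*√2*2)/7 = (-2*√2/3)/7 = -2*√2/21 ≈ -0.13469)
O*(-14) + 5 = -2*√2/21*(-14) + 5 = 4*√2/3 + 5 = 5 + 4*√2/3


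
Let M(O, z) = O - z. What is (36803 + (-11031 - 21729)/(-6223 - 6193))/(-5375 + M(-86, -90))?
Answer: -57122351/8335792 ≈ -6.8527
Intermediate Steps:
(36803 + (-11031 - 21729)/(-6223 - 6193))/(-5375 + M(-86, -90)) = (36803 + (-11031 - 21729)/(-6223 - 6193))/(-5375 + (-86 - 1*(-90))) = (36803 - 32760/(-12416))/(-5375 + (-86 + 90)) = (36803 - 32760*(-1/12416))/(-5375 + 4) = (36803 + 4095/1552)/(-5371) = (57122351/1552)*(-1/5371) = -57122351/8335792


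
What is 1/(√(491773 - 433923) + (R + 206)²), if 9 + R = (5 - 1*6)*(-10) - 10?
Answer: 38809/1506080631 - 5*√2314/1506080631 ≈ 2.5609e-5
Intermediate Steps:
R = -9 (R = -9 + ((5 - 1*6)*(-10) - 10) = -9 + ((5 - 6)*(-10) - 10) = -9 + (-1*(-10) - 10) = -9 + (10 - 10) = -9 + 0 = -9)
1/(√(491773 - 433923) + (R + 206)²) = 1/(√(491773 - 433923) + (-9 + 206)²) = 1/(√57850 + 197²) = 1/(5*√2314 + 38809) = 1/(38809 + 5*√2314)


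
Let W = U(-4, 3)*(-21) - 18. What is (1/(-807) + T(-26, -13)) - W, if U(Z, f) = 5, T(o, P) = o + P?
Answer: 67787/807 ≈ 83.999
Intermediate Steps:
T(o, P) = P + o
W = -123 (W = 5*(-21) - 18 = -105 - 18 = -123)
(1/(-807) + T(-26, -13)) - W = (1/(-807) + (-13 - 26)) - 1*(-123) = (-1/807 - 39) + 123 = -31474/807 + 123 = 67787/807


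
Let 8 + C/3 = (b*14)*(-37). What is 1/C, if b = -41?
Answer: 1/63690 ≈ 1.5701e-5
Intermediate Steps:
C = 63690 (C = -24 + 3*(-41*14*(-37)) = -24 + 3*(-574*(-37)) = -24 + 3*21238 = -24 + 63714 = 63690)
1/C = 1/63690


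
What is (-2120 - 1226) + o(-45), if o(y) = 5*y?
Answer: -3571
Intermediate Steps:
(-2120 - 1226) + o(-45) = (-2120 - 1226) + 5*(-45) = -3346 - 225 = -3571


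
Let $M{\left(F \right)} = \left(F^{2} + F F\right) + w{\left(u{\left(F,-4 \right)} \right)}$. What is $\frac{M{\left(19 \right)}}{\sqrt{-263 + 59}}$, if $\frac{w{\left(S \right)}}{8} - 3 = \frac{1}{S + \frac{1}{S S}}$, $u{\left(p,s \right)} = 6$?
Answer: $- \frac{81085 i \sqrt{51}}{11067} \approx - 52.323 i$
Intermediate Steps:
$w{\left(S \right)} = 24 + \frac{8}{S + \frac{1}{S^{2}}}$ ($w{\left(S \right)} = 24 + \frac{8}{S + \frac{1}{S S}} = 24 + \frac{8}{S + \frac{1}{S^{2}}}$)
$M{\left(F \right)} = \frac{5496}{217} + 2 F^{2}$ ($M{\left(F \right)} = \left(F^{2} + F F\right) + \frac{8 \left(3 + 6^{2} + 3 \cdot 6^{3}\right)}{1 + 6^{3}} = \left(F^{2} + F^{2}\right) + \frac{8 \left(3 + 36 + 3 \cdot 216\right)}{1 + 216} = 2 F^{2} + \frac{8 \left(3 + 36 + 648\right)}{217} = 2 F^{2} + 8 \cdot \frac{1}{217} \cdot 687 = 2 F^{2} + \frac{5496}{217} = \frac{5496}{217} + 2 F^{2}$)
$\frac{M{\left(19 \right)}}{\sqrt{-263 + 59}} = \frac{\frac{5496}{217} + 2 \cdot 19^{2}}{\sqrt{-263 + 59}} = \frac{\frac{5496}{217} + 2 \cdot 361}{\sqrt{-204}} = \frac{\frac{5496}{217} + 722}{2 i \sqrt{51}} = \frac{162170 \left(- \frac{i \sqrt{51}}{102}\right)}{217} = - \frac{81085 i \sqrt{51}}{11067}$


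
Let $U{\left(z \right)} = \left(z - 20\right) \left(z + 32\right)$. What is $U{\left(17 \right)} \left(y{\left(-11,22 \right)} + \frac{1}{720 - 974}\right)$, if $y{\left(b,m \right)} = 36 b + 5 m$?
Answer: $\frac{10678815}{254} \approx 42043.0$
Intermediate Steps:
$U{\left(z \right)} = \left(-20 + z\right) \left(32 + z\right)$
$y{\left(b,m \right)} = 5 m + 36 b$
$U{\left(17 \right)} \left(y{\left(-11,22 \right)} + \frac{1}{720 - 974}\right) = \left(-640 + 17^{2} + 12 \cdot 17\right) \left(\left(5 \cdot 22 + 36 \left(-11\right)\right) + \frac{1}{720 - 974}\right) = \left(-640 + 289 + 204\right) \left(\left(110 - 396\right) + \frac{1}{-254}\right) = - 147 \left(-286 - \frac{1}{254}\right) = \left(-147\right) \left(- \frac{72645}{254}\right) = \frac{10678815}{254}$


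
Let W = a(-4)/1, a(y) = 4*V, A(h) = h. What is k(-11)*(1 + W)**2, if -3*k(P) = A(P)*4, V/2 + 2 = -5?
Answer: 133100/3 ≈ 44367.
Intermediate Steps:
V = -14 (V = -4 + 2*(-5) = -4 - 10 = -14)
k(P) = -4*P/3 (k(P) = -P*4/3 = -4*P/3)
a(y) = -56 (a(y) = 4*(-14) = -56)
W = -56 (W = -56/1 = -56*1 = -56)
k(-11)*(1 + W)**2 = (-4/3*(-11))*(1 - 56)**2 = (44/3)*(-55)**2 = (44/3)*3025 = 133100/3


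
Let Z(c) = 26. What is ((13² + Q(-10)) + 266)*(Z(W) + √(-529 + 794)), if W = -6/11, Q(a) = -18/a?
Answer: 56784/5 + 2184*√265/5 ≈ 18467.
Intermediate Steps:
W = -6/11 (W = -6*1/11 = -6/11 ≈ -0.54545)
((13² + Q(-10)) + 266)*(Z(W) + √(-529 + 794)) = ((13² - 18/(-10)) + 266)*(26 + √(-529 + 794)) = ((169 - 18*(-⅒)) + 266)*(26 + √265) = ((169 + 9/5) + 266)*(26 + √265) = (854/5 + 266)*(26 + √265) = 2184*(26 + √265)/5 = 56784/5 + 2184*√265/5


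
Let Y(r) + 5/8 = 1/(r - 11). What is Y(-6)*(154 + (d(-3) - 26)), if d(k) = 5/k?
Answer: -11749/136 ≈ -86.390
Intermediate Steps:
Y(r) = -5/8 + 1/(-11 + r) (Y(r) = -5/8 + 1/(r - 11) = -5/8 + 1/(-11 + r))
Y(-6)*(154 + (d(-3) - 26)) = ((63 - 5*(-6))/(8*(-11 - 6)))*(154 + (5/(-3) - 26)) = ((1/8)*(63 + 30)/(-17))*(154 + (5*(-1/3) - 26)) = ((1/8)*(-1/17)*93)*(154 + (-5/3 - 26)) = -93*(154 - 83/3)/136 = -93/136*379/3 = -11749/136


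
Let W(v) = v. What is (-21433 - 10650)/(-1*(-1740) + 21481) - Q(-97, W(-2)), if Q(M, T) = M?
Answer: 2220354/23221 ≈ 95.618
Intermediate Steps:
(-21433 - 10650)/(-1*(-1740) + 21481) - Q(-97, W(-2)) = (-21433 - 10650)/(-1*(-1740) + 21481) - 1*(-97) = -32083/(1740 + 21481) + 97 = -32083/23221 + 97 = 2220354/23221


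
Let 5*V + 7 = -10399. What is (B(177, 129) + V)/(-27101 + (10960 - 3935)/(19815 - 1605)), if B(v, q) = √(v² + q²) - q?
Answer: 935994/11476795 - 10926*√5330/98700437 ≈ 0.073474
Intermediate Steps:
B(v, q) = √(q² + v²) - q
V = -10406/5 (V = -7/5 + (⅕)*(-10399) = -7/5 - 10399/5 = -10406/5 ≈ -2081.2)
(B(177, 129) + V)/(-27101 + (10960 - 3935)/(19815 - 1605)) = ((√(129² + 177²) - 1*129) - 10406/5)/(-27101 + (10960 - 3935)/(19815 - 1605)) = ((√(16641 + 31329) - 129) - 10406/5)/(-27101 + 7025/18210) = ((√47970 - 129) - 10406/5)/(-27101 + 7025*(1/18210)) = ((3*√5330 - 129) - 10406/5)/(-27101 + 1405/3642) = ((-129 + 3*√5330) - 10406/5)/(-98700437/3642) = (-11051/5 + 3*√5330)*(-3642/98700437) = 935994/11476795 - 10926*√5330/98700437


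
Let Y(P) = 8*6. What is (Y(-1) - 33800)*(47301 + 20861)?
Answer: -2300603824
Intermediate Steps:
Y(P) = 48
(Y(-1) - 33800)*(47301 + 20861) = (48 - 33800)*(47301 + 20861) = -33752*68162 = -2300603824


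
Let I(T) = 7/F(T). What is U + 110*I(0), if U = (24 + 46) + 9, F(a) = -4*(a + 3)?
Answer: 89/6 ≈ 14.833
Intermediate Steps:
F(a) = -12 - 4*a (F(a) = -4*(3 + a) = -12 - 4*a)
U = 79 (U = 70 + 9 = 79)
I(T) = 7/(-12 - 4*T)
U + 110*I(0) = 79 + 110*(-7/(12 + 4*0)) = 79 + 110*(-7/(12 + 0)) = 79 + 110*(-7/12) = 79 - 385/6 = 89/6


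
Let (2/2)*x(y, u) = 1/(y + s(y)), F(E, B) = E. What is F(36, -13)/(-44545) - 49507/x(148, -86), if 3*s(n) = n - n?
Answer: -326382818656/44545 ≈ -7.3270e+6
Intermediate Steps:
s(n) = 0 (s(n) = (n - n)/3 = (⅓)*0 = 0)
x(y, u) = 1/y (x(y, u) = 1/(y + 0) = 1/y)
F(36, -13)/(-44545) - 49507/x(148, -86) = 36/(-44545) - 49507/(1/148) = 36*(-1/44545) - 49507/1/148 = -36/44545 - 49507*148 = -36/44545 - 7327036 = -326382818656/44545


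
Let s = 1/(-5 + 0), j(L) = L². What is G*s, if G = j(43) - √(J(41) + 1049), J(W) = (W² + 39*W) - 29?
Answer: -1849/5 + 2*√43 ≈ -356.69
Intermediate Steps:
J(W) = -29 + W² + 39*W
s = -⅕ (s = 1/(-5) = -⅕ ≈ -0.20000)
G = 1849 - 10*√43 (G = 43² - √((-29 + 41² + 39*41) + 1049) = 1849 - √((-29 + 1681 + 1599) + 1049) = 1849 - √(3251 + 1049) = 1849 - √4300 = 1849 - 10*√43 ≈ 1783.4)
G*s = (1849 - 10*√43)*(-⅕) = -1849/5 + 2*√43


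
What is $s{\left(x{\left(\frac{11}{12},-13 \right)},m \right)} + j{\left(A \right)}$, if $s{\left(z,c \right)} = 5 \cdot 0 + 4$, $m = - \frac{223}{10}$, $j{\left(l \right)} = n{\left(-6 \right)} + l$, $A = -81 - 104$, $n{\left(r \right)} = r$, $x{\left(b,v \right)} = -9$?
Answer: $-187$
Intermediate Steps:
$A = -185$ ($A = -81 - 104 = -185$)
$j{\left(l \right)} = -6 + l$
$m = - \frac{223}{10}$ ($m = \left(-223\right) \frac{1}{10} = - \frac{223}{10} \approx -22.3$)
$s{\left(z,c \right)} = 4$ ($s{\left(z,c \right)} = 0 + 4 = 4$)
$s{\left(x{\left(\frac{11}{12},-13 \right)},m \right)} + j{\left(A \right)} = 4 - 191 = -187$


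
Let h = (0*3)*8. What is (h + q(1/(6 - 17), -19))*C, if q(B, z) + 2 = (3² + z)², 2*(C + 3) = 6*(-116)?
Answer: -34398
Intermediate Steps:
h = 0 (h = 0*8 = 0)
C = -351 (C = -3 + (6*(-116))/2 = -3 + (½)*(-696) = -3 - 348 = -351)
q(B, z) = -2 + (9 + z)² (q(B, z) = -2 + (3² + z)² = -2 + (9 + z)²)
(h + q(1/(6 - 17), -19))*C = (0 + (-2 + (9 - 19)²))*(-351) = (0 + (-2 + (-10)²))*(-351) = (0 + (-2 + 100))*(-351) = (0 + 98)*(-351) = 98*(-351) = -34398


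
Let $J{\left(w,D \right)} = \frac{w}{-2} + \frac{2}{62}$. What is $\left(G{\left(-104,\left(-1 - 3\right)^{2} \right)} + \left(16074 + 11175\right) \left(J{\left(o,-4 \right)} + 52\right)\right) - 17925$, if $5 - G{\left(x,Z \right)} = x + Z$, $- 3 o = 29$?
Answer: $\frac{3063397}{2} \approx 1.5317 \cdot 10^{6}$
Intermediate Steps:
$o = - \frac{29}{3}$ ($o = \left(- \frac{1}{3}\right) 29 = - \frac{29}{3} \approx -9.6667$)
$J{\left(w,D \right)} = \frac{1}{31} - \frac{w}{2}$ ($J{\left(w,D \right)} = w \left(- \frac{1}{2}\right) + 2 \cdot \frac{1}{62} = - \frac{w}{2} + \frac{1}{31} = \frac{1}{31} - \frac{w}{2}$)
$G{\left(x,Z \right)} = 5 - Z - x$ ($G{\left(x,Z \right)} = 5 - \left(x + Z\right) = 5 - \left(Z + x\right) = 5 - Z - x$)
$\left(G{\left(-104,\left(-1 - 3\right)^{2} \right)} + \left(16074 + 11175\right) \left(J{\left(o,-4 \right)} + 52\right)\right) - 17925 = \left(\left(5 - \left(-1 - 3\right)^{2} - -104\right) + \left(16074 + 11175\right) \left(\left(\frac{1}{31} - - \frac{29}{6}\right) + 52\right)\right) - 17925 = \left(\left(5 - \left(-4\right)^{2} + 104\right) + 27249 \left(\left(\frac{1}{31} + \frac{29}{6}\right) + 52\right)\right) - 17925 = \left(\left(5 - 16 + 104\right) + 27249 \left(\frac{905}{186} + 52\right)\right) - 17925 = \left(\left(5 - 16 + 104\right) + 27249 \cdot \frac{10577}{186}\right) - 17925 = \left(93 + \frac{3099061}{2}\right) - 17925 = \frac{3099247}{2} - 17925 = \frac{3063397}{2}$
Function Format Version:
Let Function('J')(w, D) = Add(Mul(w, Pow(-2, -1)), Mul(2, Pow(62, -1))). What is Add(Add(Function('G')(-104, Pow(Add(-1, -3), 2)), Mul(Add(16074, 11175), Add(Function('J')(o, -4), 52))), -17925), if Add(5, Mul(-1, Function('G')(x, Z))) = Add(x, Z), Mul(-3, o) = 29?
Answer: Rational(3063397, 2) ≈ 1.5317e+6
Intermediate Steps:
o = Rational(-29, 3) (o = Mul(Rational(-1, 3), 29) = Rational(-29, 3) ≈ -9.6667)
Function('J')(w, D) = Add(Rational(1, 31), Mul(Rational(-1, 2), w)) (Function('J')(w, D) = Add(Mul(w, Rational(-1, 2)), Mul(2, Rational(1, 62))) = Add(Mul(Rational(-1, 2), w), Rational(1, 31)) = Add(Rational(1, 31), Mul(Rational(-1, 2), w)))
Function('G')(x, Z) = Add(5, Mul(-1, Z), Mul(-1, x)) (Function('G')(x, Z) = Add(5, Mul(-1, Add(x, Z))) = Add(5, Mul(-1, Add(Z, x))) = Add(5, Add(Mul(-1, Z), Mul(-1, x))) = Add(5, Mul(-1, Z), Mul(-1, x)))
Add(Add(Function('G')(-104, Pow(Add(-1, -3), 2)), Mul(Add(16074, 11175), Add(Function('J')(o, -4), 52))), -17925) = Add(Add(Add(5, Mul(-1, Pow(Add(-1, -3), 2)), Mul(-1, -104)), Mul(Add(16074, 11175), Add(Add(Rational(1, 31), Mul(Rational(-1, 2), Rational(-29, 3))), 52))), -17925) = Add(Add(Add(5, Mul(-1, Pow(-4, 2)), 104), Mul(27249, Add(Add(Rational(1, 31), Rational(29, 6)), 52))), -17925) = Add(Add(Add(5, Mul(-1, 16), 104), Mul(27249, Add(Rational(905, 186), 52))), -17925) = Add(Add(Add(5, -16, 104), Mul(27249, Rational(10577, 186))), -17925) = Add(Add(93, Rational(3099061, 2)), -17925) = Add(Rational(3099247, 2), -17925) = Rational(3063397, 2)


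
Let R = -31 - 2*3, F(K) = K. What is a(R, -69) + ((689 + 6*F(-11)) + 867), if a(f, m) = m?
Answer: 1421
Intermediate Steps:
R = -37 (R = -31 - 1*6 = -31 - 6 = -37)
a(R, -69) + ((689 + 6*F(-11)) + 867) = -69 + ((689 + 6*(-11)) + 867) = -69 + ((689 - 66) + 867) = -69 + (623 + 867) = -69 + 1490 = 1421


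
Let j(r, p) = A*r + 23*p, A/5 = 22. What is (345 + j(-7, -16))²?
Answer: 628849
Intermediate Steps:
A = 110 (A = 5*22 = 110)
j(r, p) = 23*p + 110*r (j(r, p) = 110*r + 23*p = 23*p + 110*r)
(345 + j(-7, -16))² = (345 + (23*(-16) + 110*(-7)))² = (345 + (-368 - 770))² = (345 - 1138)² = (-793)² = 628849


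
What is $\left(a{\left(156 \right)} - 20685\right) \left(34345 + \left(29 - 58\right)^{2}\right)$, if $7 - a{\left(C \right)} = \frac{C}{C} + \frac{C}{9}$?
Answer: $- \frac{2184663554}{3} \approx -7.2822 \cdot 10^{8}$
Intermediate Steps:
$a{\left(C \right)} = 6 - \frac{C}{9}$ ($a{\left(C \right)} = 7 - \left(\frac{C}{C} + \frac{C}{9}\right) = 7 - \left(1 + C \frac{1}{9}\right) = 7 - \left(1 + \frac{C}{9}\right) = 6 - \frac{C}{9}$)
$\left(a{\left(156 \right)} - 20685\right) \left(34345 + \left(29 - 58\right)^{2}\right) = \left(\left(6 - \frac{52}{3}\right) - 20685\right) \left(34345 + \left(29 - 58\right)^{2}\right) = \left(\left(6 - \frac{52}{3}\right) - 20685\right) \left(34345 + \left(-29\right)^{2}\right) = \left(- \frac{34}{3} - 20685\right) \left(34345 + 841\right) = \left(- \frac{62089}{3}\right) 35186 = - \frac{2184663554}{3}$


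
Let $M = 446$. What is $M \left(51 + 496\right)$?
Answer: $243962$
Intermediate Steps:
$M \left(51 + 496\right) = 446 \left(51 + 496\right) = 446 \cdot 547 = 243962$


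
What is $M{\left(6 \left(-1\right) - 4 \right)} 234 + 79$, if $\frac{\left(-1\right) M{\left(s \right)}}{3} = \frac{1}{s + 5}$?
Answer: $\frac{1097}{5} \approx 219.4$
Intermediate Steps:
$M{\left(s \right)} = - \frac{3}{5 + s}$ ($M{\left(s \right)} = - \frac{3}{s + 5} = - \frac{3}{5 + s}$)
$M{\left(6 \left(-1\right) - 4 \right)} 234 + 79 = - \frac{3}{5 + \left(6 \left(-1\right) - 4\right)} 234 + 79 = - \frac{3}{5 - 10} \cdot 234 + 79 = - \frac{3}{-5} \cdot 234 + 79 = \left(-3\right) \left(- \frac{1}{5}\right) 234 + 79 = \frac{3}{5} \cdot 234 + 79 = \frac{702}{5} + 79 = \frac{1097}{5}$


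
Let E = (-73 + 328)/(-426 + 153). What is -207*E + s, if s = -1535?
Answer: -122090/91 ≈ -1341.6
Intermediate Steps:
E = -85/91 (E = 255/(-273) = 255*(-1/273) = -85/91 ≈ -0.93407)
-207*E + s = -207*(-85/91) - 1535 = 17595/91 - 1535 = -122090/91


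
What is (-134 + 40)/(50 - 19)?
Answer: -94/31 ≈ -3.0323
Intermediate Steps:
(-134 + 40)/(50 - 19) = -94/31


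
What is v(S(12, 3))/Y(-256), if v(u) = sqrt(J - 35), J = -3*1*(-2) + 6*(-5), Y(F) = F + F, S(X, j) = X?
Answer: -I*sqrt(59)/512 ≈ -0.015002*I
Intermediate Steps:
Y(F) = 2*F
J = -24 (J = -3*(-2) - 30 = 6 - 30 = -24)
v(u) = I*sqrt(59) (v(u) = sqrt(-24 - 35) = sqrt(-59) = I*sqrt(59))
v(S(12, 3))/Y(-256) = (I*sqrt(59))/((2*(-256))) = (I*sqrt(59))/(-512) = (I*sqrt(59))*(-1/512) = -I*sqrt(59)/512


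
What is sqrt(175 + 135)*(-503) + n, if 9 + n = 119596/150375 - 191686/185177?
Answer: -257292276133/27845991375 - 503*sqrt(310) ≈ -8865.5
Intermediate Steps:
n = -257292276133/27845991375 (n = -9 + (119596/150375 - 191686/185177) = -9 - 6678353758/27845991375 = -257292276133/27845991375 ≈ -9.2398)
sqrt(175 + 135)*(-503) + n = sqrt(175 + 135)*(-503) - 257292276133/27845991375 = sqrt(310)*(-503) - 257292276133/27845991375 = -503*sqrt(310) - 257292276133/27845991375 = -257292276133/27845991375 - 503*sqrt(310)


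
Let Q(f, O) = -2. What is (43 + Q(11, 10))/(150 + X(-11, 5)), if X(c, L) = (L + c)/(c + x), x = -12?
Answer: 943/3456 ≈ 0.27286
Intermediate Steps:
X(c, L) = (L + c)/(-12 + c) (X(c, L) = (L + c)/(c - 12) = (L + c)/(-12 + c))
(43 + Q(11, 10))/(150 + X(-11, 5)) = (43 - 2)/(150 + (5 - 11)/(-12 - 11)) = 41/(150 - 6/(-23)) = 41/(150 - 1/23*(-6)) = 41/(150 + 6/23) = 41/(3456/23) = 41*(23/3456) = 943/3456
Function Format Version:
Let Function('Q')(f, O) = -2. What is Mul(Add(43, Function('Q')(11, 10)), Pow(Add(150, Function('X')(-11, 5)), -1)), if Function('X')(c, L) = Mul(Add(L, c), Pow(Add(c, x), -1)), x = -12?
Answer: Rational(943, 3456) ≈ 0.27286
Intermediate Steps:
Function('X')(c, L) = Mul(Pow(Add(-12, c), -1), Add(L, c)) (Function('X')(c, L) = Mul(Add(L, c), Pow(Add(c, -12), -1)) = Mul(Add(L, c), Pow(Add(-12, c), -1)) = Mul(Pow(Add(-12, c), -1), Add(L, c)))
Mul(Add(43, Function('Q')(11, 10)), Pow(Add(150, Function('X')(-11, 5)), -1)) = Mul(Add(43, -2), Pow(Add(150, Mul(Pow(Add(-12, -11), -1), Add(5, -11))), -1)) = Mul(41, Pow(Add(150, Mul(Pow(-23, -1), -6)), -1)) = Mul(41, Pow(Add(150, Mul(Rational(-1, 23), -6)), -1)) = Mul(41, Pow(Add(150, Rational(6, 23)), -1)) = Mul(41, Pow(Rational(3456, 23), -1)) = Mul(41, Rational(23, 3456)) = Rational(943, 3456)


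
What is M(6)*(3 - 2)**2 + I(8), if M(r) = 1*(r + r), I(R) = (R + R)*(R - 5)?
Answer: 60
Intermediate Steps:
I(R) = 2*R*(-5 + R) (I(R) = (2*R)*(-5 + R) = 2*R*(-5 + R))
M(r) = 2*r (M(r) = 1*(2*r) = 2*r)
M(6)*(3 - 2)**2 + I(8) = (2*6)*(3 - 2)**2 + 2*8*(-5 + 8) = 12*1**2 + 2*8*3 = 12*1 + 48 = 12 + 48 = 60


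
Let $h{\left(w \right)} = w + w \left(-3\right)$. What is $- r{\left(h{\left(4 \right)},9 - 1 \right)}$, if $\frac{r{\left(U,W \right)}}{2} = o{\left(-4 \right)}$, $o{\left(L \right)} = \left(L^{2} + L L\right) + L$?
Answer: $-56$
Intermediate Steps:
$o{\left(L \right)} = L + 2 L^{2}$ ($o{\left(L \right)} = \left(L^{2} + L^{2}\right) + L = 2 L^{2} + L = L + 2 L^{2}$)
$h{\left(w \right)} = - 2 w$ ($h{\left(w \right)} = w - 3 w = - 2 w$)
$r{\left(U,W \right)} = 56$ ($r{\left(U,W \right)} = 2 \left(- 4 \left(1 + 2 \left(-4\right)\right)\right) = 2 \left(- 4 \left(1 - 8\right)\right) = 2 \left(\left(-4\right) \left(-7\right)\right) = 2 \cdot 28 = 56$)
$- r{\left(h{\left(4 \right)},9 - 1 \right)} = \left(-1\right) 56 = -56$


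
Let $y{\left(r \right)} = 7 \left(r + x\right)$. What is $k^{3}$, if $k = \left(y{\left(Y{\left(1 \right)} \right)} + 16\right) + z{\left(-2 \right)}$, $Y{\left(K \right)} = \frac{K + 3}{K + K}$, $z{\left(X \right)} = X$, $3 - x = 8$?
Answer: $-343$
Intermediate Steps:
$x = -5$ ($x = 3 - 8 = -5$)
$Y{\left(K \right)} = \frac{3 + K}{2 K}$
$y{\left(r \right)} = -35 + 7 r$ ($y{\left(r \right)} = 7 \left(r - 5\right) = 7 \left(-5 + r\right) = -35 + 7 r$)
$k = -7$ ($k = \left(\left(-35 + 7 \frac{3 + 1}{2 \cdot 1}\right) + 16\right) - 2 = \left(\left(-35 + 7 \cdot \frac{1}{2} \cdot 1 \cdot 4\right) + 16\right) - 2 = \left(\left(-35 + 7 \cdot 2\right) + 16\right) - 2 = \left(\left(-35 + 14\right) + 16\right) - 2 = \left(-21 + 16\right) - 2 = -5 - 2 = -7$)
$k^{3} = \left(-7\right)^{3} = -343$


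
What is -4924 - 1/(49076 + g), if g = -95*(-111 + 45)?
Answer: -272523705/55346 ≈ -4924.0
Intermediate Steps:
g = 6270 (g = -95*(-66) = 6270)
-4924 - 1/(49076 + g) = -4924 - 1/(49076 + 6270) = -4924 - 1/55346 = -272523705/55346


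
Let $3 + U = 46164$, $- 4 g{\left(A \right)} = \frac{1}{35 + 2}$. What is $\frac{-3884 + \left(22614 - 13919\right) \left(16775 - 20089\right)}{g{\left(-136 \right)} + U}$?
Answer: $- \frac{4265228872}{6831827} \approx -624.32$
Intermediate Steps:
$g{\left(A \right)} = - \frac{1}{148}$ ($g{\left(A \right)} = - \frac{1}{4 \left(35 + 2\right)} = - \frac{1}{4 \cdot 37} = \left(- \frac{1}{4}\right) \frac{1}{37} = - \frac{1}{148}$)
$U = 46161$ ($U = -3 + 46164 = 46161$)
$\frac{-3884 + \left(22614 - 13919\right) \left(16775 - 20089\right)}{g{\left(-136 \right)} + U} = \frac{-3884 + \left(22614 - 13919\right) \left(16775 - 20089\right)}{- \frac{1}{148} + 46161} = \frac{-3884 + 8695 \left(-3314\right)}{\frac{6831827}{148}} = \left(-3884 - 28815230\right) \frac{148}{6831827} = \left(-28819114\right) \frac{148}{6831827} = - \frac{4265228872}{6831827}$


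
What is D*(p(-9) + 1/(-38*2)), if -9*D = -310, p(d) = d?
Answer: -106175/342 ≈ -310.45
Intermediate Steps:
D = 310/9 (D = -1/9*(-310) = 310/9 ≈ 34.444)
D*(p(-9) + 1/(-38*2)) = 310*(-9 + 1/(-38*2))/9 = 310*(-9 + 1/(-76))/9 = 310*(-9 - 1/76)/9 = (310/9)*(-685/76) = -106175/342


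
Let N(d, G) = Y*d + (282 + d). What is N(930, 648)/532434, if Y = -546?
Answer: -84428/88739 ≈ -0.95142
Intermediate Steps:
N(d, G) = 282 - 545*d (N(d, G) = -546*d + (282 + d) = 282 - 545*d)
N(930, 648)/532434 = (282 - 545*930)/532434 = (282 - 506850)*(1/532434) = -506568*1/532434 = -84428/88739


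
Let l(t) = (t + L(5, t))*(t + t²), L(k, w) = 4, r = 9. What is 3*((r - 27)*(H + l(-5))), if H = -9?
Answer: 1566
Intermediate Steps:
l(t) = (4 + t)*(t + t²) (l(t) = (t + 4)*(t + t²) = (4 + t)*(t + t²))
3*((r - 27)*(H + l(-5))) = 3*((9 - 27)*(-9 - 5*(4 + (-5)² + 5*(-5)))) = 3*(-18*(-9 - 5*(4 + 25 - 25))) = 3*(-18*(-9 - 5*4)) = 3*(-18*(-9 - 20)) = 3*(-18*(-29)) = 3*522 = 1566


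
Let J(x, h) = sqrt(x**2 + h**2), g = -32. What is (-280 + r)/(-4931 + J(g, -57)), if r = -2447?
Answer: 4482279/8103496 + 909*sqrt(4273)/8103496 ≈ 0.56046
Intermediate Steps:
J(x, h) = sqrt(h**2 + x**2)
(-280 + r)/(-4931 + J(g, -57)) = (-280 - 2447)/(-4931 + sqrt((-57)**2 + (-32)**2)) = -2727/(-4931 + sqrt(3249 + 1024)) = -2727/(-4931 + sqrt(4273))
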